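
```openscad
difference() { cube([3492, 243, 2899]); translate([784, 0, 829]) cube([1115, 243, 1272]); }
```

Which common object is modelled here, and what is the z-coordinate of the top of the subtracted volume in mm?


A wall with a window opening. The window head height is 2101 mm.

A wall with a rectangular opening subtracted — a window. Sill at z = 829, opening 1272 mm tall, so the head is at 829 + 1272 = 2101 mm.


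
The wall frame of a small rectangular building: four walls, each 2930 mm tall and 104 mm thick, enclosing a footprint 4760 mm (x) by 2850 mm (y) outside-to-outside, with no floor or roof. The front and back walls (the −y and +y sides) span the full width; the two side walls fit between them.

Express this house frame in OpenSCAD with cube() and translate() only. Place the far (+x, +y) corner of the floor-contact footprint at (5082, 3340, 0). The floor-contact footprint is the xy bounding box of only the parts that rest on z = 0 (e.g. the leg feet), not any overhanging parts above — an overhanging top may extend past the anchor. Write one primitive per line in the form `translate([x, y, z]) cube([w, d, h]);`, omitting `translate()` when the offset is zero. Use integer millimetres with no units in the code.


translate([322, 490, 0]) cube([4760, 104, 2930]);
translate([322, 3236, 0]) cube([4760, 104, 2930]);
translate([322, 594, 0]) cube([104, 2642, 2930]);
translate([4978, 594, 0]) cube([104, 2642, 2930]);


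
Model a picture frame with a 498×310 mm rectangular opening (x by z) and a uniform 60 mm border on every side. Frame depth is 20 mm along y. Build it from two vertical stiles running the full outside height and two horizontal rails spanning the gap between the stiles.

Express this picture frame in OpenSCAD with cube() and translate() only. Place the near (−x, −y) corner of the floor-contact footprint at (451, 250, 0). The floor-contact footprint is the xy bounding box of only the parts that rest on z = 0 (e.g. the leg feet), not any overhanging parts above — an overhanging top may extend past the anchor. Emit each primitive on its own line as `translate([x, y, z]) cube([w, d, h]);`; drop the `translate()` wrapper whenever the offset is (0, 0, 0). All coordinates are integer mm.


translate([451, 250, 0]) cube([60, 20, 430]);
translate([1009, 250, 0]) cube([60, 20, 430]);
translate([511, 250, 0]) cube([498, 20, 60]);
translate([511, 250, 370]) cube([498, 20, 60]);


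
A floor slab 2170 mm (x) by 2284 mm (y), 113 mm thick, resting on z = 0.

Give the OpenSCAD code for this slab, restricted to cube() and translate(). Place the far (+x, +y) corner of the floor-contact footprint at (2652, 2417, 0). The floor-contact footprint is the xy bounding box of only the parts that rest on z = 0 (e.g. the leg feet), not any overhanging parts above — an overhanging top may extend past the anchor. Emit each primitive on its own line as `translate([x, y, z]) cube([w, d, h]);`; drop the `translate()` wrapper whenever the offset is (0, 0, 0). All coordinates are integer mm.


translate([482, 133, 0]) cube([2170, 2284, 113]);


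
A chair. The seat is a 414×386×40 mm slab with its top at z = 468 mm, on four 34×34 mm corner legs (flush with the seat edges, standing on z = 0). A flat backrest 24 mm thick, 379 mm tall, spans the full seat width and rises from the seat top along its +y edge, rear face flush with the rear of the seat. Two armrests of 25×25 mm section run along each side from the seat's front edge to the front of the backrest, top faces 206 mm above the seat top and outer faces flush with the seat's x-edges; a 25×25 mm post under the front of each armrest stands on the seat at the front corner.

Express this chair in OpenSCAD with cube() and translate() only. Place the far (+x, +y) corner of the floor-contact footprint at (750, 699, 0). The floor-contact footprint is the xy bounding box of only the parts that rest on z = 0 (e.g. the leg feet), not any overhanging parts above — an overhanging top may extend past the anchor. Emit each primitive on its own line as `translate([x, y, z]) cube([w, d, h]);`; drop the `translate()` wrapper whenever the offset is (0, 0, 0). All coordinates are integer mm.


translate([336, 313, 428]) cube([414, 386, 40]);
translate([336, 313, 0]) cube([34, 34, 428]);
translate([716, 313, 0]) cube([34, 34, 428]);
translate([336, 665, 0]) cube([34, 34, 428]);
translate([716, 665, 0]) cube([34, 34, 428]);
translate([336, 675, 468]) cube([414, 24, 379]);
translate([336, 313, 649]) cube([25, 362, 25]);
translate([725, 313, 649]) cube([25, 362, 25]);
translate([336, 313, 468]) cube([25, 25, 181]);
translate([725, 313, 468]) cube([25, 25, 181]);


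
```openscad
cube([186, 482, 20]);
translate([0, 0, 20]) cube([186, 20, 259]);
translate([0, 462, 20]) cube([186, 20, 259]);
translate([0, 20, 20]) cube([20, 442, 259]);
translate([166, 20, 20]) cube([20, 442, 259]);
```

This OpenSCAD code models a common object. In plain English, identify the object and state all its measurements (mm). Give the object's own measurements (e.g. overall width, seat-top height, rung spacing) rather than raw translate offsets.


An open-topped rectangular box: outside dimensions 186×482×279 mm, with a uniform wall and base thickness of 20 mm. The base is a full 186×482 slab on the floor; four walls sit on top of the base. The front and back walls (the −y and +y sides) span the full width; the two side walls fit between them.


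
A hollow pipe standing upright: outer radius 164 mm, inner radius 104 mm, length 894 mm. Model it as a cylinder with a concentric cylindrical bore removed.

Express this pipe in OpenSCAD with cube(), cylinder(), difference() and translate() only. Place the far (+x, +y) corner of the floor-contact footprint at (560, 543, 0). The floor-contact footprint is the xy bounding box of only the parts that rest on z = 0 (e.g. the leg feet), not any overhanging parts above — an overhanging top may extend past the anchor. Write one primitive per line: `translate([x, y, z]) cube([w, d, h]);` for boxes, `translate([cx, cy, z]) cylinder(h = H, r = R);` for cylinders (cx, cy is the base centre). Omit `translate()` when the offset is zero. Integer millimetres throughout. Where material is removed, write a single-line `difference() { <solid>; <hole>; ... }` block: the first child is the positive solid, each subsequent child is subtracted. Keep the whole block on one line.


difference() { translate([396, 379, 0]) cylinder(h = 894, r = 164); translate([396, 379, 0]) cylinder(h = 894, r = 104); }


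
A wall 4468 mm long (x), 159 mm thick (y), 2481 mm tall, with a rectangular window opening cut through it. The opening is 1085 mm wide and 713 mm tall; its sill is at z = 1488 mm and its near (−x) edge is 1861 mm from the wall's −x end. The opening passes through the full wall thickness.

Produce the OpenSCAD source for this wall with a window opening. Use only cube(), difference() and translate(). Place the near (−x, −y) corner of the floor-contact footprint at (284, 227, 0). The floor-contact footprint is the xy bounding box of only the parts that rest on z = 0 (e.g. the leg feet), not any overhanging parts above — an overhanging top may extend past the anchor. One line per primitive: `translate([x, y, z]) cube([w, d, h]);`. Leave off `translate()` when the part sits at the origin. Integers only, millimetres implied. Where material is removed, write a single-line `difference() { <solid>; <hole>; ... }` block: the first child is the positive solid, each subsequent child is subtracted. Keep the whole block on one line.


difference() { translate([284, 227, 0]) cube([4468, 159, 2481]); translate([2145, 227, 1488]) cube([1085, 159, 713]); }


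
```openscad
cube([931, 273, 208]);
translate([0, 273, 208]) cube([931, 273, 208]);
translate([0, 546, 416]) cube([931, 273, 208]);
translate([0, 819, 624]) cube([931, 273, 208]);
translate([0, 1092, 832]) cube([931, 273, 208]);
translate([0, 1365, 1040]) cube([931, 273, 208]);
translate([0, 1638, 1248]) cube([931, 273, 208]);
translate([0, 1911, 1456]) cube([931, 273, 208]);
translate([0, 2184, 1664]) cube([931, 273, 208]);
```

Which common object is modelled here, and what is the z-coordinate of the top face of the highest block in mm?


A staircase. The total rise is 1872 mm.

9 identical blocks, each offset up and back from the previous — a staircase. Each step is 208 mm tall and there are 9 of them, so the total rise is 9 × 208 = 1872 mm.


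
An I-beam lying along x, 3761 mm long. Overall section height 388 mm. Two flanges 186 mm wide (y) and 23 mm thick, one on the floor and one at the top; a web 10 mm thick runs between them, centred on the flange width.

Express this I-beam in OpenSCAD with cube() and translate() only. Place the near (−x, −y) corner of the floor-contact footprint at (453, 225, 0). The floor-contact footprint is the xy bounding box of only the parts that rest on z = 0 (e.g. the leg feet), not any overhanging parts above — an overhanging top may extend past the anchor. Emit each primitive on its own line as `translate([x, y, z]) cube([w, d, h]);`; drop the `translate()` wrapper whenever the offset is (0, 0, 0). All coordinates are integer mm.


translate([453, 225, 0]) cube([3761, 186, 23]);
translate([453, 313, 23]) cube([3761, 10, 342]);
translate([453, 225, 365]) cube([3761, 186, 23]);


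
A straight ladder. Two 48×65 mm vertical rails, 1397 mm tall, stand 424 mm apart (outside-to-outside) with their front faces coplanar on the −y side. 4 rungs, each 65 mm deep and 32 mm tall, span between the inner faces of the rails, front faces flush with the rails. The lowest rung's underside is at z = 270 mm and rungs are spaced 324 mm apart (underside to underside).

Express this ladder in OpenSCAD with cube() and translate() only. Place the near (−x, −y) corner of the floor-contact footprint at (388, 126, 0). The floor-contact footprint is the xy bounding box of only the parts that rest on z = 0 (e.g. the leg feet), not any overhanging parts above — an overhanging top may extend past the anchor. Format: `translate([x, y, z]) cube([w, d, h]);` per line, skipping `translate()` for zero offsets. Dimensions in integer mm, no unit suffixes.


// rung span = 424 - 2*48 = 328
// rung[k] z = 270 + k*324
translate([388, 126, 0]) cube([48, 65, 1397]);
translate([764, 126, 0]) cube([48, 65, 1397]);
translate([436, 126, 270]) cube([328, 65, 32]);
translate([436, 126, 594]) cube([328, 65, 32]);
translate([436, 126, 918]) cube([328, 65, 32]);
translate([436, 126, 1242]) cube([328, 65, 32]);


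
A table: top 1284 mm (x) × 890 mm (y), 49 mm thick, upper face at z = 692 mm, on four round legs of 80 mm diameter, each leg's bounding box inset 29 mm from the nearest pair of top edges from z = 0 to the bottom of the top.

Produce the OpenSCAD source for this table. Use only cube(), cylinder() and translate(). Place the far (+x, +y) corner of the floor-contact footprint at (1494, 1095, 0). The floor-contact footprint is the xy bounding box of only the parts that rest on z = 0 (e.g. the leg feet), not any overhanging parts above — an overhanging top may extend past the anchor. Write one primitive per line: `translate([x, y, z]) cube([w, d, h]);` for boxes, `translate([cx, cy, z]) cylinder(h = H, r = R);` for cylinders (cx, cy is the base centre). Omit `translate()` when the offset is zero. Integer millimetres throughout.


// leg_h = 692 - 49 = 643
translate([239, 234, 643]) cube([1284, 890, 49]);
translate([308, 303, 0]) cylinder(h = 643, r = 40);
translate([1454, 303, 0]) cylinder(h = 643, r = 40);
translate([308, 1055, 0]) cylinder(h = 643, r = 40);
translate([1454, 1055, 0]) cylinder(h = 643, r = 40);


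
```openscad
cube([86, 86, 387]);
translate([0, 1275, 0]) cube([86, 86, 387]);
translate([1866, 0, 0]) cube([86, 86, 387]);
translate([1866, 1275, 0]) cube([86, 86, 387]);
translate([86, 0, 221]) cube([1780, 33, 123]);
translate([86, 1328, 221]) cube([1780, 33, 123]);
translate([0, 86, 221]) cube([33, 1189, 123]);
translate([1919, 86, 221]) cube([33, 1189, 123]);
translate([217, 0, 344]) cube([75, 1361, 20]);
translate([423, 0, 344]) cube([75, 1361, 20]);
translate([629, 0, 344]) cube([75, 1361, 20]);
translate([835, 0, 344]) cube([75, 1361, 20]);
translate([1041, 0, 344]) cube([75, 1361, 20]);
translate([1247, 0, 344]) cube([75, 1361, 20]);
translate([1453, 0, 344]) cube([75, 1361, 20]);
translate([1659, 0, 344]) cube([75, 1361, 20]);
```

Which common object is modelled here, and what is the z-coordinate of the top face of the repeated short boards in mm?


A bed frame. The slat-top height is 364 mm.

Four posts, four rails, and a row of slats — a bed frame. Slats sit on the rails at z = 221 + 123 = 344; with slat thickness 20, the top is 364 mm.


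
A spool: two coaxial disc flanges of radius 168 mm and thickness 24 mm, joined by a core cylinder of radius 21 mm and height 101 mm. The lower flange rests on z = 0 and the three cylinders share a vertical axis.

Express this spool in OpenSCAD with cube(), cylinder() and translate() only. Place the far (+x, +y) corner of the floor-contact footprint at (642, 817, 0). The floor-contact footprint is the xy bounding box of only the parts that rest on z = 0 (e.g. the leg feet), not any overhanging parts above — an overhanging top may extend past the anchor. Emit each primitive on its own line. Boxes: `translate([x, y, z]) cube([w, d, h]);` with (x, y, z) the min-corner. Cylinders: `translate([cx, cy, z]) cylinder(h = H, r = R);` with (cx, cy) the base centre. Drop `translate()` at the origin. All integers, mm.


translate([474, 649, 0]) cylinder(h = 24, r = 168);
translate([474, 649, 24]) cylinder(h = 101, r = 21);
translate([474, 649, 125]) cylinder(h = 24, r = 168);


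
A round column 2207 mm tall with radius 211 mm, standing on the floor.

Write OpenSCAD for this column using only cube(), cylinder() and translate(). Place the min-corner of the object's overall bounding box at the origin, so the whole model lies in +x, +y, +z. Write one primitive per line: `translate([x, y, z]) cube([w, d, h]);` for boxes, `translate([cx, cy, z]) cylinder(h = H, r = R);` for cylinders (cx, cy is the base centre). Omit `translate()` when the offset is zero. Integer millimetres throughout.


translate([211, 211, 0]) cylinder(h = 2207, r = 211);


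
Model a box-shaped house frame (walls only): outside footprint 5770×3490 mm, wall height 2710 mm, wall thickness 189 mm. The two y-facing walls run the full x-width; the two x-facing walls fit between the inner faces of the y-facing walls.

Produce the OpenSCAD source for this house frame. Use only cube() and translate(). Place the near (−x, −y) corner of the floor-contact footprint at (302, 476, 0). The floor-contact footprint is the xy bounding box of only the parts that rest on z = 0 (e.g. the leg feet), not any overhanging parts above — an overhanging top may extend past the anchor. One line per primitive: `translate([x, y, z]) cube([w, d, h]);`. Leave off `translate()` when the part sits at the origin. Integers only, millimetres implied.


translate([302, 476, 0]) cube([5770, 189, 2710]);
translate([302, 3777, 0]) cube([5770, 189, 2710]);
translate([302, 665, 0]) cube([189, 3112, 2710]);
translate([5883, 665, 0]) cube([189, 3112, 2710]);


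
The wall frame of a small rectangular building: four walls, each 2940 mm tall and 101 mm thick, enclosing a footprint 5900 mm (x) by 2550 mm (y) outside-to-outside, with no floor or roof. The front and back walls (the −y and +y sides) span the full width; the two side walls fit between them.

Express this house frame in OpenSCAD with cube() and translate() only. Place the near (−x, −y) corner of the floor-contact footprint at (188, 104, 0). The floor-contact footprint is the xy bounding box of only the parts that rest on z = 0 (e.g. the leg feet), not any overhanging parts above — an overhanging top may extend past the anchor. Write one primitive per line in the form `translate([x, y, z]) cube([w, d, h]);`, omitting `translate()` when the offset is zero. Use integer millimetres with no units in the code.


translate([188, 104, 0]) cube([5900, 101, 2940]);
translate([188, 2553, 0]) cube([5900, 101, 2940]);
translate([188, 205, 0]) cube([101, 2348, 2940]);
translate([5987, 205, 0]) cube([101, 2348, 2940]);


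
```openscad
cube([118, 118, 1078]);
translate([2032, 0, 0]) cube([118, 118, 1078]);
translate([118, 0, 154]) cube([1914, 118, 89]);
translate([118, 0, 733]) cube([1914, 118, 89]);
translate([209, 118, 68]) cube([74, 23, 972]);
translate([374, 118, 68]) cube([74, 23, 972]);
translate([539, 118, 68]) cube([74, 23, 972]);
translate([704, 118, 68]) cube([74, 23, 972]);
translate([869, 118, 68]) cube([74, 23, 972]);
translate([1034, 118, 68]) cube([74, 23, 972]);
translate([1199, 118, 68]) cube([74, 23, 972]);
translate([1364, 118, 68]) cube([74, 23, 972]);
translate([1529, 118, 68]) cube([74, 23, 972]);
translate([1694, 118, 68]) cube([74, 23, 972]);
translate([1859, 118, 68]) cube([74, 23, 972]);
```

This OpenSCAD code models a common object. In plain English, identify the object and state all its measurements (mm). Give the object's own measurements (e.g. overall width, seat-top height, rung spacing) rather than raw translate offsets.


A fence section. Two 118×118 mm posts, 1078 mm tall, stand on the floor with a clear span of 1914 mm between their inner faces. Two horizontal rails of 118×89 mm section span the gap between the posts with their undersides at z = 154 mm and z = 733 mm, flush with the posts' −y face. 11 pickets, each 74 mm wide, 23 mm thick and 972 mm tall, are fixed to the +y face of the rails with their bottoms at z = 68 mm, spaced across the span with a 91 mm gap after the −x post and between neighbouring pickets, with 99 mm left before the +x post.


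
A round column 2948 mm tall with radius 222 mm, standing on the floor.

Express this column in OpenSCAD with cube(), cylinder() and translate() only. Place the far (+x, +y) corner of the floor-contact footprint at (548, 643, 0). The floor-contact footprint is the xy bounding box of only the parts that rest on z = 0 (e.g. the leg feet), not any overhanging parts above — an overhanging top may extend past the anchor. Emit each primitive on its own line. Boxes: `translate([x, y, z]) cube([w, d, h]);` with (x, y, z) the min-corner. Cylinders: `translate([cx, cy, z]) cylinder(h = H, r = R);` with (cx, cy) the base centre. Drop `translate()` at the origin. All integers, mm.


translate([326, 421, 0]) cylinder(h = 2948, r = 222);


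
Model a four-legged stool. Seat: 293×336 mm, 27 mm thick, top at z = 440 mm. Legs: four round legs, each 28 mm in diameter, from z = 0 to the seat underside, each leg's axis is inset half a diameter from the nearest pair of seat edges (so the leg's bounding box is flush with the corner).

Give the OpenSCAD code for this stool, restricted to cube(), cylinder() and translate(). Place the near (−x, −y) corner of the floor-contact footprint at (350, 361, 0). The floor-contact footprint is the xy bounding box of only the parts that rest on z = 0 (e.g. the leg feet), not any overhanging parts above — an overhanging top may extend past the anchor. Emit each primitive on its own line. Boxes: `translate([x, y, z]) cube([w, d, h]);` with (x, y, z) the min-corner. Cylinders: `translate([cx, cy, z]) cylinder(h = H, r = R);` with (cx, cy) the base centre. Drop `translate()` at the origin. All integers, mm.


// leg_h = 440 - 27 = 413
translate([350, 361, 413]) cube([293, 336, 27]);
translate([364, 375, 0]) cylinder(h = 413, r = 14);
translate([629, 375, 0]) cylinder(h = 413, r = 14);
translate([364, 683, 0]) cylinder(h = 413, r = 14);
translate([629, 683, 0]) cylinder(h = 413, r = 14);


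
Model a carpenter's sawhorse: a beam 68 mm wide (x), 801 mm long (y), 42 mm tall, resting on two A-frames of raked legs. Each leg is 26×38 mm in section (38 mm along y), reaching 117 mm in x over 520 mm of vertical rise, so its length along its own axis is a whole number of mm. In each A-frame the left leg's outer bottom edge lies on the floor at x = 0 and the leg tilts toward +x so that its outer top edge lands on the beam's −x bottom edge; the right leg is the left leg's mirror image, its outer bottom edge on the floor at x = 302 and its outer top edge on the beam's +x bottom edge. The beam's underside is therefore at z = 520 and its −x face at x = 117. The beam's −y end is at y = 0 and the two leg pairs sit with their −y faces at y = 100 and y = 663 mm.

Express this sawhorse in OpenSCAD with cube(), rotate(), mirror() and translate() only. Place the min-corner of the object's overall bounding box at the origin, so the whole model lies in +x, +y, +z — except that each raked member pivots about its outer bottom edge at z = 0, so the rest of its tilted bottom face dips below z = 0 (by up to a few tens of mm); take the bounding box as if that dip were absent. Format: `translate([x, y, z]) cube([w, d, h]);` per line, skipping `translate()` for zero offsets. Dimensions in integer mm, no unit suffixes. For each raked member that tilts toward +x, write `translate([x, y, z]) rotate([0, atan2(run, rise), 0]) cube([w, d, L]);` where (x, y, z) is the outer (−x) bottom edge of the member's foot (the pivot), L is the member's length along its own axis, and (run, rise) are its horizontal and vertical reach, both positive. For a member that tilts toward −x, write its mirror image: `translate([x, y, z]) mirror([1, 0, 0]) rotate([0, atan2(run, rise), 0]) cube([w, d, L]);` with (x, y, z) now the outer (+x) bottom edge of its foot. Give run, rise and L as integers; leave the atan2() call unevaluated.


// leg length = √(117² + 520²) = 533
// right-leg outer foot x = 2·117 + 68 = 302
// beam min-corner = (117, 0, 520)
translate([117, 0, 520]) cube([68, 801, 42]);
translate([0, 100, 0]) rotate([0, atan2(117, 520), 0]) cube([26, 38, 533]);
translate([302, 100, 0]) mirror([1, 0, 0]) rotate([0, atan2(117, 520), 0]) cube([26, 38, 533]);
translate([0, 663, 0]) rotate([0, atan2(117, 520), 0]) cube([26, 38, 533]);
translate([302, 663, 0]) mirror([1, 0, 0]) rotate([0, atan2(117, 520), 0]) cube([26, 38, 533]);


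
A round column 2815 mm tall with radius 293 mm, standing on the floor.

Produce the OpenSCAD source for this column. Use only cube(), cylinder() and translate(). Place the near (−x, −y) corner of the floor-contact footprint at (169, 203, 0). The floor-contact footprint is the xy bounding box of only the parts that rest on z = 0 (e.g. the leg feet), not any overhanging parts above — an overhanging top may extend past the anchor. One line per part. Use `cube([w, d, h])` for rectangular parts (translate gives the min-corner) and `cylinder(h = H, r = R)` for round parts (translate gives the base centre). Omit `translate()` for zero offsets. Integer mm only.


translate([462, 496, 0]) cylinder(h = 2815, r = 293);


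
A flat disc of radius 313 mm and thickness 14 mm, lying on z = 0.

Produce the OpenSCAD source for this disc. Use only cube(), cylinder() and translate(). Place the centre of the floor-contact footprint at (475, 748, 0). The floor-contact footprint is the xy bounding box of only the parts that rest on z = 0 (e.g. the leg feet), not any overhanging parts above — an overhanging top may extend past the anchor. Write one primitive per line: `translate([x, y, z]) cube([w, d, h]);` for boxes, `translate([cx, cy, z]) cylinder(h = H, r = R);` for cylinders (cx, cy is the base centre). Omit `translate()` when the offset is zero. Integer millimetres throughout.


translate([475, 748, 0]) cylinder(h = 14, r = 313);


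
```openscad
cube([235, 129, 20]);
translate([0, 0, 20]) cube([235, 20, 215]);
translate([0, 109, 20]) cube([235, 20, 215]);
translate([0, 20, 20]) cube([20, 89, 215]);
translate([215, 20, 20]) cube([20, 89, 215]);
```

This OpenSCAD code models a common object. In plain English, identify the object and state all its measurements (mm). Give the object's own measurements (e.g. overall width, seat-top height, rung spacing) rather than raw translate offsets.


An open-topped rectangular box: outside dimensions 235×129×235 mm, with a uniform wall and base thickness of 20 mm. The base is a full 235×129 slab on the floor; four walls sit on top of the base. The front and back walls (the −y and +y sides) span the full width; the two side walls fit between them.


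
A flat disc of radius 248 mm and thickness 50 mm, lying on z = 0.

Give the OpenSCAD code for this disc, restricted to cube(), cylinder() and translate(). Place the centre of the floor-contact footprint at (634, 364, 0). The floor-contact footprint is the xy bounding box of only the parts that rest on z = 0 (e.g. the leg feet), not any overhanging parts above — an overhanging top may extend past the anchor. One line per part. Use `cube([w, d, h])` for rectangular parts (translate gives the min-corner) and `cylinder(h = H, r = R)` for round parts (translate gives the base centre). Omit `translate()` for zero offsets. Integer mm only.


translate([634, 364, 0]) cylinder(h = 50, r = 248);


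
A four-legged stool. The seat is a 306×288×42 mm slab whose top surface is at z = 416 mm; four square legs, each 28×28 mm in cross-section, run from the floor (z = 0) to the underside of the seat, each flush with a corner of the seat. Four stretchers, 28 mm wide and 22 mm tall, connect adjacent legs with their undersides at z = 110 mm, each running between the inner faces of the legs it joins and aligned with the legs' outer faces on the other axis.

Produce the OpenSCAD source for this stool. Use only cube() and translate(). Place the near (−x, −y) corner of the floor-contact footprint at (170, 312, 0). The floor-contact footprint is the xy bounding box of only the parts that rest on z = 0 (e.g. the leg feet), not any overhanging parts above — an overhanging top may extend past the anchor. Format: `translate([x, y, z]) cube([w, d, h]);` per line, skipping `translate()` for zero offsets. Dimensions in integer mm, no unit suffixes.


translate([170, 312, 374]) cube([306, 288, 42]);
translate([170, 312, 0]) cube([28, 28, 374]);
translate([448, 312, 0]) cube([28, 28, 374]);
translate([170, 572, 0]) cube([28, 28, 374]);
translate([448, 572, 0]) cube([28, 28, 374]);
translate([198, 312, 110]) cube([250, 28, 22]);
translate([198, 572, 110]) cube([250, 28, 22]);
translate([170, 340, 110]) cube([28, 232, 22]);
translate([448, 340, 110]) cube([28, 232, 22]);


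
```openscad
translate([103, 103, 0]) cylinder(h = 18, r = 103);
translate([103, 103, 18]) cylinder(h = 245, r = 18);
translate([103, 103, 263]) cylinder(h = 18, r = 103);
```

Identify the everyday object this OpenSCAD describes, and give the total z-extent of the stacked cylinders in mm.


A spool. The overall height is 281 mm.

Three coaxial cylinders, large–small–large — a spool. Two 18 mm flanges and a 245 mm core give 18 + 245 + 18 = 281 mm.


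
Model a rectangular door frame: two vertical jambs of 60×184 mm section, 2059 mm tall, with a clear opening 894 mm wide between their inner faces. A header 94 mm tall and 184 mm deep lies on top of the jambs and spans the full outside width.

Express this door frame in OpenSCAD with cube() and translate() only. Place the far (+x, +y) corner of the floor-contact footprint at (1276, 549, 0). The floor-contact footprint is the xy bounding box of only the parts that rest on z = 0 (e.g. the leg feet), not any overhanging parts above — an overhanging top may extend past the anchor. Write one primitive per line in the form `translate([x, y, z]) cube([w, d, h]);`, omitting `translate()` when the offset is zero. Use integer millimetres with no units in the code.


translate([262, 365, 0]) cube([60, 184, 2059]);
translate([1216, 365, 0]) cube([60, 184, 2059]);
translate([262, 365, 2059]) cube([1014, 184, 94]);


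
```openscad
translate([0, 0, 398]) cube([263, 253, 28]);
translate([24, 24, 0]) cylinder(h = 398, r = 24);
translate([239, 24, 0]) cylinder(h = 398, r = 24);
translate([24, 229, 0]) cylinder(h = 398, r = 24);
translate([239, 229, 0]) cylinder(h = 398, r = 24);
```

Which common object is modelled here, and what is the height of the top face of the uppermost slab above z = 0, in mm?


A stool. The seat height is 426 mm.

A 263×253×28 slab at z = 398 on four corner cylinders — a stool. The seat top is 398 + 28 = 426 mm.


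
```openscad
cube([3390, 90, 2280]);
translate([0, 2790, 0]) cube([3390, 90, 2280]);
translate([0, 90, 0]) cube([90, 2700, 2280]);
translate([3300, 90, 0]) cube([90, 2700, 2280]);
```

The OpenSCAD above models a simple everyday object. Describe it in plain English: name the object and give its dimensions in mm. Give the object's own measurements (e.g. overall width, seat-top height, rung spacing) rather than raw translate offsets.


The wall frame of a small rectangular building: four walls, each 2280 mm tall and 90 mm thick, enclosing a footprint 3390 mm (x) by 2880 mm (y) outside-to-outside, with no floor or roof. The front and back walls (the −y and +y sides) span the full width; the two side walls fit between them.


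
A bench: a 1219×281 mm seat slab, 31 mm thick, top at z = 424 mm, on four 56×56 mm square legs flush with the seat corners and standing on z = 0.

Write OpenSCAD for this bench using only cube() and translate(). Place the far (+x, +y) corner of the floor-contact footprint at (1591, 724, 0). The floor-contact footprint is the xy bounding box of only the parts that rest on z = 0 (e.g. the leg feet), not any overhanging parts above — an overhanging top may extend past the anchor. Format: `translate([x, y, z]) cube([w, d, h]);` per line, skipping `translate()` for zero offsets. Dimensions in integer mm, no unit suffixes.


translate([372, 443, 393]) cube([1219, 281, 31]);
translate([372, 443, 0]) cube([56, 56, 393]);
translate([372, 668, 0]) cube([56, 56, 393]);
translate([1535, 443, 0]) cube([56, 56, 393]);
translate([1535, 668, 0]) cube([56, 56, 393]);


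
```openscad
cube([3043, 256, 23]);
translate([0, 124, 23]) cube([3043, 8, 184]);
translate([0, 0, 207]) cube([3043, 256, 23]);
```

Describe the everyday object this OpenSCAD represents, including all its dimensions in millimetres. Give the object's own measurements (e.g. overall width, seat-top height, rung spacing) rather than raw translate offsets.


An I-beam lying along x, 3043 mm long. Overall section height 230 mm. Two flanges 256 mm wide (y) and 23 mm thick, one on the floor and one at the top; a web 8 mm thick runs between them, centred on the flange width.


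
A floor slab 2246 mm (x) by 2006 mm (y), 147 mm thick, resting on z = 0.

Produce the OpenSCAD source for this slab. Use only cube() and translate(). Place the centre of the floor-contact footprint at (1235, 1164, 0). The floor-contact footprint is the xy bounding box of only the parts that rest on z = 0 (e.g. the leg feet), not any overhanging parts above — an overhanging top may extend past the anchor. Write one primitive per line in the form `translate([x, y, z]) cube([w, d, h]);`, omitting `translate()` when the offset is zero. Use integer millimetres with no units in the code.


translate([112, 161, 0]) cube([2246, 2006, 147]);


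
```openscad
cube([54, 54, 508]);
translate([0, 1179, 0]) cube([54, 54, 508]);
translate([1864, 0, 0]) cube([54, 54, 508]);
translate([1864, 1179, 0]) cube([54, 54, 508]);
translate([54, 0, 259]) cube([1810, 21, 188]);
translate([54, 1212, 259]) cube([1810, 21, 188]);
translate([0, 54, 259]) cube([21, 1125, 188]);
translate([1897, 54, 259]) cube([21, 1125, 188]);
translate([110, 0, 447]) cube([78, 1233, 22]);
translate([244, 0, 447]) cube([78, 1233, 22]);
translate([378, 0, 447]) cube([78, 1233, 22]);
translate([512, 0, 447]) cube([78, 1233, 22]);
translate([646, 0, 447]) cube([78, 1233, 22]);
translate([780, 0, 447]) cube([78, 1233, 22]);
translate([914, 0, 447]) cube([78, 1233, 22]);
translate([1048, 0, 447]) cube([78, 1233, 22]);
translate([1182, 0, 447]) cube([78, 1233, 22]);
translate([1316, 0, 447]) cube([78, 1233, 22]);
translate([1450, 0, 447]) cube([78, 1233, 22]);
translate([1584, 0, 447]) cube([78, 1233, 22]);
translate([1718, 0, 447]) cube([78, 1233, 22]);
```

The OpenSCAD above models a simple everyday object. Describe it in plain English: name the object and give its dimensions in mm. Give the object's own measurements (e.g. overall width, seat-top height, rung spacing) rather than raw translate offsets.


A bed frame 1918 mm long (x) by 1233 mm wide (y). Four 54×54 mm corner posts, 508 mm tall, at the corners of the footprint. Four rails of 21 mm thickness and 188 mm height run between adjacent posts with their undersides at z = 259 mm, their outer faces flush with the outside of the frame (the two x-running rails run between the posts' inner faces; the two y-running rails run between the posts' inner faces). 13 slats, each 78 mm wide (x) and 22 mm thick, lie across the top of the two x-running rails, running the full 1233 mm width of the frame in y; along x they sit between the end posts with a 56 mm gap after the −x posts and between neighbouring slats, leaving 68 mm before the +x posts.


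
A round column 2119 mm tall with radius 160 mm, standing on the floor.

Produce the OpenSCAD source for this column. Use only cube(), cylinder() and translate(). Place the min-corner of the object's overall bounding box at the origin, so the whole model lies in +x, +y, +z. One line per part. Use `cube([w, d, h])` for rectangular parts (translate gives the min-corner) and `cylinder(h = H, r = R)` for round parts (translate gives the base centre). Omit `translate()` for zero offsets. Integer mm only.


translate([160, 160, 0]) cylinder(h = 2119, r = 160);


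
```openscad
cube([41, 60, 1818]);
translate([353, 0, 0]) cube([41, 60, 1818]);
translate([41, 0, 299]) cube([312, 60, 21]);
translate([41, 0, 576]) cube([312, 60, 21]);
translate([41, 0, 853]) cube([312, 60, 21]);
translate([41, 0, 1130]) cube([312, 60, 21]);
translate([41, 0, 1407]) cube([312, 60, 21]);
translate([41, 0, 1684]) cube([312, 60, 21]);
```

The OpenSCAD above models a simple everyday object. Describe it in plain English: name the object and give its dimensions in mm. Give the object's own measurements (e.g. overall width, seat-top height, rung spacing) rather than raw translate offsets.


A straight ladder. Two 41×60 mm vertical rails, 1818 mm tall, stand 394 mm apart (outside-to-outside) with their front faces coplanar on the −y side. 6 rungs, each 60 mm deep and 21 mm tall, span between the inner faces of the rails, front faces flush with the rails. The lowest rung's underside is at z = 299 mm and rungs are spaced 277 mm apart (underside to underside).


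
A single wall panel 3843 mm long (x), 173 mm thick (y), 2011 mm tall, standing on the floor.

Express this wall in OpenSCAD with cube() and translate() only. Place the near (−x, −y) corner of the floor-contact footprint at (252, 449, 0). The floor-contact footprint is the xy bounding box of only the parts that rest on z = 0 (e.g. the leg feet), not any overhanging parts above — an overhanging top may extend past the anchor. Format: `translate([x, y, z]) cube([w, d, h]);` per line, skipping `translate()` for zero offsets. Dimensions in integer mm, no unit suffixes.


translate([252, 449, 0]) cube([3843, 173, 2011]);


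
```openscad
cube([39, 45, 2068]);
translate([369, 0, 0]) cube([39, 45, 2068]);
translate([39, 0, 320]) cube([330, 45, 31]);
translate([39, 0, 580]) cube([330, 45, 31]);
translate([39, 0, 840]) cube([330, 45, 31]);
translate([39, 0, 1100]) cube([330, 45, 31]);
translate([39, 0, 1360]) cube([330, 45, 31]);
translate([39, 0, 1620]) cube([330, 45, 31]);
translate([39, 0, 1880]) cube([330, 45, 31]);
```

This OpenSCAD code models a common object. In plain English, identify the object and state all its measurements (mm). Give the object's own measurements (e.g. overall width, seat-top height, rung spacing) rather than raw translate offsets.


A straight ladder. Two 39×45 mm vertical rails, 2068 mm tall, stand 408 mm apart (outside-to-outside) with their front faces coplanar on the −y side. 7 rungs, each 45 mm deep and 31 mm tall, span between the inner faces of the rails, front faces flush with the rails. The lowest rung's underside is at z = 320 mm and rungs are spaced 260 mm apart (underside to underside).


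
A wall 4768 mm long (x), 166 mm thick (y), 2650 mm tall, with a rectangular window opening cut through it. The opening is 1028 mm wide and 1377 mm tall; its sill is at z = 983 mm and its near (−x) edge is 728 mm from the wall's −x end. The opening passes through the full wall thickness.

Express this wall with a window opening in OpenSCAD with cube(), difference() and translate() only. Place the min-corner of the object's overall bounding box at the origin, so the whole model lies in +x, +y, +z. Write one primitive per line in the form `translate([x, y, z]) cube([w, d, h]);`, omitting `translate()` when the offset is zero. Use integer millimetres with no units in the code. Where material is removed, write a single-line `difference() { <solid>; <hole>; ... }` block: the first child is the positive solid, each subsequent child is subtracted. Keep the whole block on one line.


difference() { cube([4768, 166, 2650]); translate([728, 0, 983]) cube([1028, 166, 1377]); }


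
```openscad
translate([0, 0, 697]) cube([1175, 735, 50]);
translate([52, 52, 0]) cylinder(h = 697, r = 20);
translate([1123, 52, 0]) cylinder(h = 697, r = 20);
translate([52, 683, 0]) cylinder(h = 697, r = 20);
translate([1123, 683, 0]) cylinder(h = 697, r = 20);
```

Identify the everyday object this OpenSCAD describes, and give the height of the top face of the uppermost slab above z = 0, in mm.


A table. The table height is 747 mm.

A 1175×735×50 slab sits at z = 697 on four Ø40 mm round legs — a table. The top surface is at 697 + 50 = 747 mm.


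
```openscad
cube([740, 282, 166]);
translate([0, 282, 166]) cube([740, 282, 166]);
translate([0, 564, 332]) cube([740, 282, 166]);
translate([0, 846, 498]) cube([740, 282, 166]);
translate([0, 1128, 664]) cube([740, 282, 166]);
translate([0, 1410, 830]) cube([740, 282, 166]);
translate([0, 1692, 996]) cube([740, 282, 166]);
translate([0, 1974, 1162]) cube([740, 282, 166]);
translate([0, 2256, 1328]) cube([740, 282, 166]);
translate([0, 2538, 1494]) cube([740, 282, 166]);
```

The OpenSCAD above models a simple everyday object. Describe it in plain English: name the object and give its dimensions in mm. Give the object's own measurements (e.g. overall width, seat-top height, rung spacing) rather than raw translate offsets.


A straight staircase of 10 solid steps. Each step is 740 mm wide (x), 282 mm deep (y, the going) and 166 mm tall (the rise). The first step rests on the floor; each subsequent step sits one going further in +y and one rise higher in +z, directly behind and above the previous step with no overlap.


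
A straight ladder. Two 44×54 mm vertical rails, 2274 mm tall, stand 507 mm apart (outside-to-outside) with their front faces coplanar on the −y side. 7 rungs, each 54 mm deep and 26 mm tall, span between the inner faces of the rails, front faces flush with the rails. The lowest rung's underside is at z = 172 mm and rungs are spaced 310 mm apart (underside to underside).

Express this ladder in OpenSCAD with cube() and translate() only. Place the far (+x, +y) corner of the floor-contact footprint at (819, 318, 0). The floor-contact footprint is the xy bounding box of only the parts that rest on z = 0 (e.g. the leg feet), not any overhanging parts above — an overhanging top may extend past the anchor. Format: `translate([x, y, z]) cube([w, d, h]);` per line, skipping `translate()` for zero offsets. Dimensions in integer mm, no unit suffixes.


translate([312, 264, 0]) cube([44, 54, 2274]);
translate([775, 264, 0]) cube([44, 54, 2274]);
translate([356, 264, 172]) cube([419, 54, 26]);
translate([356, 264, 482]) cube([419, 54, 26]);
translate([356, 264, 792]) cube([419, 54, 26]);
translate([356, 264, 1102]) cube([419, 54, 26]);
translate([356, 264, 1412]) cube([419, 54, 26]);
translate([356, 264, 1722]) cube([419, 54, 26]);
translate([356, 264, 2032]) cube([419, 54, 26]);


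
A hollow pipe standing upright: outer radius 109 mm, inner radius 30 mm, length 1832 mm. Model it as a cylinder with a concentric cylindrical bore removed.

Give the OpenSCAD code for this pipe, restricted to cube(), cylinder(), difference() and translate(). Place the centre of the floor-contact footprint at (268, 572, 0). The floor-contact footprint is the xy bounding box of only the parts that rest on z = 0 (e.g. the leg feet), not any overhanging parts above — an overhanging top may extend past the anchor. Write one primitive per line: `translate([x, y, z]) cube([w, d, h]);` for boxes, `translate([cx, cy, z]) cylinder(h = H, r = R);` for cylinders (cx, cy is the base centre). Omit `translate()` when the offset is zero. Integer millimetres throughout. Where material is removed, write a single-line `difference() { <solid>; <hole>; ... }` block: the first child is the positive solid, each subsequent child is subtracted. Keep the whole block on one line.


difference() { translate([268, 572, 0]) cylinder(h = 1832, r = 109); translate([268, 572, 0]) cylinder(h = 1832, r = 30); }
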